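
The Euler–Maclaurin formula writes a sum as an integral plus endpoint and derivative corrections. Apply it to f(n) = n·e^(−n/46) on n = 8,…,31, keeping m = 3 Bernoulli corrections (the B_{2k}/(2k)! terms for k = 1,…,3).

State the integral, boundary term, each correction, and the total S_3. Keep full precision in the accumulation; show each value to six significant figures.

S_3 ≈ 293.304

The integral term ∫_8^31 x·e^(−x/46) dx = 282.086.
Endpoint term: (f(8) + f(31))/2 = (6.72296 + 15.8010)/2 = 11.2620.
Running total after boundary: 293.348.
Order-1 term: 1/12 · (0.166210 − 0.694219) = -0.0440007.
Partial sum through k=1: 293.304.
Order-2 term: −1/720 · (0.000560317 − 0.00112238) = 7.80645e-07.
Partial sum through k=2: 293.304.
Order-3 term: 1/30240 · (4.92478e-07 − 9.05804e-07) = -1.36682e-11.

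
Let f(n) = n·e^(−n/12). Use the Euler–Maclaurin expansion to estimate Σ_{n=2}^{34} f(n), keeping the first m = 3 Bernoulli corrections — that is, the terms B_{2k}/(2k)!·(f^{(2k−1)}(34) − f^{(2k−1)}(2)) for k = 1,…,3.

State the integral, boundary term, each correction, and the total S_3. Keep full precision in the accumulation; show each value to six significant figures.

The integral term ∫_2^34 x·e^(−x/12) dx = 109.742.
Boundary: ½(f(2) + f(34)) = ½(1.69296 + 1.99976) = 1.84636.
Running total after boundary: 111.589.
Correction k=1: B_{2}/2! · (f^{(1)}(34) − f^{(1)}(2)) = 1/12 · (-0.107830 − 0.705401) = -0.0677693.
After k=1: 111.521.
Correction k=2: B_{4}/4! · (f^{(3)}(34) − f^{(3)}(2)) = −1/720 · (6.80746e-05 − 0.0166553) = 2.30378e-05.
After k=2: 111.521.
Correction k=3: B_{6}/6! · (f^{(5)}(34) − f^{(5)}(2)) = 1/30240 · (6.14563e-06 − 0.000197306) = -6.32143e-09.

S_3 ≈ 111.521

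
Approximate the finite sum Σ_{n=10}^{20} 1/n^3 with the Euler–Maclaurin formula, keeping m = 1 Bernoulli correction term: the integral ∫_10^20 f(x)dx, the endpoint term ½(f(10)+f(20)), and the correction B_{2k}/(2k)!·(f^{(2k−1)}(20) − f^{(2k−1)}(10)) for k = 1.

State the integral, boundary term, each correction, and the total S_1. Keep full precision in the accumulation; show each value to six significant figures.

∫_10^20 1/x^3 dx evaluates to 0.00375000.
Endpoint term: (f(10) + f(20))/2 = (0.00100000 + 0.000125000)/2 = 0.000562500.
Running total after boundary: 0.00431250.
Order-1 term: 1/12 · (-1.87500e-05 − (-0.000300000)) = 2.34375e-05.

S_1 ≈ 0.00433594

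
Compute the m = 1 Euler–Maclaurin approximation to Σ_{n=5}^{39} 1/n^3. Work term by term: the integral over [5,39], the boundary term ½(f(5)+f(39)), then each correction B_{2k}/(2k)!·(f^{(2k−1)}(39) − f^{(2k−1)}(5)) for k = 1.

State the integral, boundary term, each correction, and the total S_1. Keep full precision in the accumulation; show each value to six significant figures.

S_1 ≈ 0.0240796

Integral: ∫_5^39 1/x^3 dx = 0.0196713.
Boundary: ½(f(5) + f(39)) = ½(0.00800000 + 1.68580e-05) = 0.00400843.
So far: 0.0236797.
Correction k=1: B_{2}/2! · (f^{(1)}(39) − f^{(1)}(5)) = 1/12 · (-1.29677e-06 − (-0.00480000)) = 0.000399892.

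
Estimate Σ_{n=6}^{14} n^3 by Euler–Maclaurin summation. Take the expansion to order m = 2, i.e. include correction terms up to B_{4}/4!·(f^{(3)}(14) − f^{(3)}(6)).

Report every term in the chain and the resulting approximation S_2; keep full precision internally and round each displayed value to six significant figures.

The integral term ∫_6^14 x^3 dx = 9280.00.
Boundary: ½(f(6) + f(14)) = ½(216.000 + 2744.00) = 1480.00.
So far: 10760.0.
k=1: B_{2}/(2)! × [f^{(1)}(14) − f^{(1)}(6)] = 1/12 × (588.000 − 108.000) = 40.0000.
After k=1: 10800.0.
k=2: B_{4}/(4)! × [f^{(3)}(14) − f^{(3)}(6)] = −1/720 × (6.00000 − 6.00000) = 0.00000.

S_2 ≈ 10800.0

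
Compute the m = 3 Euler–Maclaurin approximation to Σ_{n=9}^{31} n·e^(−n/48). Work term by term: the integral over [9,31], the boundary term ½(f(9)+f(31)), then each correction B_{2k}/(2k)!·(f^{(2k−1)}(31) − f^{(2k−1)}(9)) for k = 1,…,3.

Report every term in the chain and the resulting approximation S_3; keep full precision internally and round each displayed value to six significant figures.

S_3 ≈ 292.176

Integral: ∫_9^31 x·e^(−x/48) dx = 280.361.
Endpoint term: (f(9) + f(31))/2 = (7.46126 + 16.2510)/2 = 11.8561.
Running total after boundary: 292.217.
Order-1 term: 1/12 · (0.185663 − 0.673586) = -0.0406602.
After k=1: 292.176.
Order-2 term: −1/720 · (0.000535640 − 0.00101200) = 6.61609e-07.
After k=2: 292.176.
Order-3 term: 1/30240 · (4.29990e-07 − 7.51581e-07) = -1.06346e-11.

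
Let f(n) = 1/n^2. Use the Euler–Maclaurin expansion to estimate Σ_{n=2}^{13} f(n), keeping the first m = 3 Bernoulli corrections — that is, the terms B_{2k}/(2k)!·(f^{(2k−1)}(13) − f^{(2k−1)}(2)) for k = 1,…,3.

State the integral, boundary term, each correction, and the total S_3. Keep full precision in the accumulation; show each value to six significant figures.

S_3 ≈ 0.570937

Integral: ∫_2^13 1/x^2 dx = 0.423077.
Endpoint term: (f(2) + f(13))/2 = (0.250000 + 0.00591716)/2 = 0.127959.
Integral + boundary = 0.551036.
Correction k=1: B_{2}/2! · (f^{(1)}(13) − f^{(1)}(2)) = 1/12 · (-0.000910332 − (-0.250000)) = 0.0207575.
After k=1: 0.571793.
Correction k=2: B_{4}/4! · (f^{(3)}(13) − f^{(3)}(2)) = −1/720 · (-6.46390e-05 − (-0.750000)) = -0.00104158.
After k=2: 0.570751.
Correction k=3: B_{6}/6! · (f^{(5)}(13) − f^{(5)}(2)) = 1/30240 · (-1.14744e-05 − (-5.62500)) = 0.000186012.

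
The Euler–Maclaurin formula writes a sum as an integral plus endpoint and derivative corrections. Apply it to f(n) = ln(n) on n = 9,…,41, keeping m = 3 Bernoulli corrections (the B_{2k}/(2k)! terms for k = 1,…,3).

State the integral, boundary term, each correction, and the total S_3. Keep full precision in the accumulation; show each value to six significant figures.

S_3 ≈ 103.430

The integral term ∫_9^41 ln(x) dx = 100.481.
Endpoint term: (f(9) + f(41))/2 = (2.19722 + 3.71357)/2 = 2.95540.
Running total after boundary: 103.437.
Correction k=1: B_{2}/2! · (f^{(1)}(41) − f^{(1)}(9)) = 1/12 · (0.0243902 − 0.111111) = -0.00722674.
After k=1: 103.430.
Correction k=2: B_{4}/4! · (f^{(3)}(41) − f^{(3)}(9)) = −1/720 · (2.90187e-05 − 0.00274348) = 3.77009e-06.
After k=2: 103.430.
Correction k=3: B_{6}/6! · (f^{(5)}(41) − f^{(5)}(9)) = 1/30240 · (2.07153e-07 − 0.000406442) = -1.34337e-08.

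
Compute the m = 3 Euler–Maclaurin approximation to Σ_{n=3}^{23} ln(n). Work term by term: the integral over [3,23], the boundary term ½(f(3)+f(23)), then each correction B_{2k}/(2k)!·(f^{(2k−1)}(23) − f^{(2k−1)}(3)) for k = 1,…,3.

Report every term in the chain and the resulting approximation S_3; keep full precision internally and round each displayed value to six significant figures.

∫_3^23 ln(x) dx evaluates to 48.8205.
½[f(3) + f(23)] = ½[1.09861 + 3.13549] = 2.11705.
Running total after boundary: 50.9376.
k=1: B_{2}/(2)! × [f^{(1)}(23) − f^{(1)}(3)] = 1/12 × (0.0434783 − 0.333333) = -0.0241546.
Partial sum through k=1: 50.9134.
k=2: B_{4}/(4)! × [f^{(3)}(23) − f^{(3)}(3)] = −1/720 × (0.000164379 − 0.0740741) = 0.000102652.
Partial sum through k=2: 50.9135.
k=3: B_{6}/(6)! × [f^{(5)}(23) − f^{(5)}(3)] = 1/30240 × (3.72883e-06 − 0.0987654) = -3.26593e-06.

S_3 ≈ 50.9135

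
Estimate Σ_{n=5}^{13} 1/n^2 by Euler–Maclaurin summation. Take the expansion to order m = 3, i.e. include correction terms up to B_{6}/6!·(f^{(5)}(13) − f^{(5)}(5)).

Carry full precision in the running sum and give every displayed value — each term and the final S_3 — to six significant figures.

The integral term ∫_5^13 1/x^2 dx = 0.123077.
Endpoint term: (f(5) + f(13))/2 = (0.0400000 + 0.00591716)/2 = 0.0229586.
Integral + boundary = 0.146036.
k=1: B_{2}/(2)! × [f^{(1)}(13) − f^{(1)}(5)] = 1/12 × (-0.000910332 − (-0.0160000)) = 0.00125747.
After k=1: 0.147293.
k=2: B_{4}/(4)! × [f^{(3)}(13) − f^{(3)}(5)] = −1/720 × (-6.46390e-05 − (-0.00768000)) = -1.05769e-05.
After k=2: 0.147282.
k=3: B_{6}/(6)! × [f^{(5)}(13) − f^{(5)}(5)] = 1/30240 × (-1.14744e-05 − (-0.00921600)) = 3.04382e-07.

S_3 ≈ 0.147283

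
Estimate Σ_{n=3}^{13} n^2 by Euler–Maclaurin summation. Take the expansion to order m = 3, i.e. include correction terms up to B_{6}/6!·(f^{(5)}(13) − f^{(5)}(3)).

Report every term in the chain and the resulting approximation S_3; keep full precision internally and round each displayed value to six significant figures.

∫_3^13 x^2 dx evaluates to 723.333.
Endpoint term: (f(3) + f(13))/2 = (9.00000 + 169.000)/2 = 89.0000.
So far: 812.333.
Order-1 term: 1/12 · (26.0000 − 6.00000) = 1.66667.
After k=1: 814.000.
Order-2 term: −1/720 · (0.00000 − 0.00000) = 0.00000.
After k=2: 814.000.
Order-3 term: 1/30240 · (0.00000 − 0.00000) = 0.00000.

S_3 ≈ 814.000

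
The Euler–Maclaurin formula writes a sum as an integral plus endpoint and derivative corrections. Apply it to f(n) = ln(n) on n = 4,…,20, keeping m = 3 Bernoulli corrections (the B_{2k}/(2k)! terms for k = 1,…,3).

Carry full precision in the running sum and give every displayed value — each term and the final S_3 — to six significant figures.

S_3 ≈ 40.5439

∫_4^20 ln(x) dx evaluates to 38.3695.
Endpoint term: (f(4) + f(20))/2 = (1.38629 + 2.99573)/2 = 2.19101.
So far: 40.5605.
Correction k=1: B_{2}/2! · (f^{(1)}(20) − f^{(1)}(4)) = 1/12 · (0.0500000 − 0.250000) = -0.0166667.
Partial sum through k=1: 40.5438.
Correction k=2: B_{4}/4! · (f^{(3)}(20) − f^{(3)}(4)) = −1/720 · (0.000250000 − 0.0312500) = 4.30556e-05.
Partial sum through k=2: 40.5439.
Correction k=3: B_{6}/6! · (f^{(5)}(20) − f^{(5)}(4)) = 1/30240 · (7.50000e-06 − 0.0234375) = -7.74802e-07.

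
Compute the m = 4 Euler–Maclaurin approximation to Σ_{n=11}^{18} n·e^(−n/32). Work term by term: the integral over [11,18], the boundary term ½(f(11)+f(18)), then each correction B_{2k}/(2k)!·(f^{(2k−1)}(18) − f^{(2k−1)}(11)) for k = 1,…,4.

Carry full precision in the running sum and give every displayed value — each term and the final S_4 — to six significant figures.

∫_11^18 x·e^(−x/32) dx evaluates to 64.0776.
Endpoint term: (f(11) + f(18))/2 = (7.80017 + 10.2561)/2 = 9.02813.
Running total after boundary: 73.1057.
k=1: B_{2}/(2)! × [f^{(1)}(18) − f^{(1)}(11)] = 1/12 × (0.249280 − 0.465351) = -0.0180059.
Partial sum through k=1: 73.0877.
k=2: B_{4}/(4)! × [f^{(3)}(18) − f^{(3)}(11)] = −1/720 × (0.00135629 − 0.00183942) = 6.71004e-07.
Partial sum through k=2: 73.0877.
k=3: B_{6}/(6)! × [f^{(5)}(18) − f^{(5)}(11)] = 1/30240 × (2.41128e-06 − 3.14882e-06) = -2.43895e-11.
Partial sum through k=3: 73.0877.
k=4: B_{8}/(8)! × [f^{(7)}(18) − f^{(7)}(11)] = −1/1209600 × (3.41607e-09 − 4.39583e-09) = 8.09988e-16.

S_4 ≈ 73.0877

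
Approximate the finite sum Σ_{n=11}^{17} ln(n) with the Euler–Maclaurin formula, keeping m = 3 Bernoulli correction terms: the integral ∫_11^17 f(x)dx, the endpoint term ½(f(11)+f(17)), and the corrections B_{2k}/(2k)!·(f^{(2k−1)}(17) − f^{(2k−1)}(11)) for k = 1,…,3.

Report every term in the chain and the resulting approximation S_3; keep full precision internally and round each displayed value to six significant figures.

∫_11^17 ln(x) dx evaluates to 15.7878.
Endpoint term: (f(11) + f(17))/2 = (2.39790 + 2.83321)/2 = 2.61555.
Integral + boundary = 18.4033.
k=1: B_{2}/(2)! × [f^{(1)}(17) − f^{(1)}(11)] = 1/12 × (0.0588235 − 0.0909091) = -0.00267380.
After k=1: 18.4007.
k=2: B_{4}/(4)! × [f^{(3)}(17) − f^{(3)}(11)] = −1/720 × (0.000407083 − 0.00150263) = 1.52159e-06.
After k=2: 18.4007.
k=3: B_{6}/(6)! × [f^{(5)}(17) − f^{(5)}(11)] = 1/30240 × (1.69031e-05 − 0.000149021) = -4.36898e-09.

S_3 ≈ 18.4007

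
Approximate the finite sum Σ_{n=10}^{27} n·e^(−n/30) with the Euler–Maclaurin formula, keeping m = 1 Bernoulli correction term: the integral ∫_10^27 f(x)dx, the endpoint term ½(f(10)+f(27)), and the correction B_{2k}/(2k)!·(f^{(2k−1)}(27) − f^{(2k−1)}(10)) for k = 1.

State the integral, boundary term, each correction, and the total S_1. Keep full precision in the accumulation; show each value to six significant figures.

The integral term ∫_10^27 x·e^(−x/30) dx = 164.603.
Boundary: ½(f(10) + f(27)) = ½(7.16531 + 10.9774) = 9.07135.
So far: 173.675.
Order-1 term: 1/12 · (0.0406570 − 0.477688) = -0.0364192.

S_1 ≈ 173.638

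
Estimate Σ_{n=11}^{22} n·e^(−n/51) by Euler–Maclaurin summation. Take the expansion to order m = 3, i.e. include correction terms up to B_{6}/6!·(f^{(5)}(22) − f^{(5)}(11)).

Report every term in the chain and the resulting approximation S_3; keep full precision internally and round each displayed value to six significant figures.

S_3 ≈ 141.568

Integral: ∫_11^22 x·e^(−x/51) dx = 130.011.
Endpoint term: (f(11) + f(22))/2 = (8.86587 + 14.2916)/2 = 11.5787.
Running total after boundary: 141.590.
Order-1 term: 1/12 · (0.369390 − 0.632148) = -0.0218965.
Running total after k=1: 141.568.
Order-2 term: −1/720 · (0.000641532 − 0.000862793) = 3.07307e-07.
Running total after k=2: 141.568.
Order-3 term: 1/30240 · (4.38695e-07 − 5.69990e-07) = -4.34179e-12.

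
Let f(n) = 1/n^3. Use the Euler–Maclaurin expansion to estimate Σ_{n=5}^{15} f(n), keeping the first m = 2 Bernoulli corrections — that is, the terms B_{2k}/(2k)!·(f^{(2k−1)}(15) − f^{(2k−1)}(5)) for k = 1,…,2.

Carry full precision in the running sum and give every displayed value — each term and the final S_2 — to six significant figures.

Integral: ∫_5^15 1/x^3 dx = 0.0177778.
Boundary: ½(f(5) + f(15)) = ½(0.00800000 + 0.000296296) = 0.00414815.
Running total after boundary: 0.0219259.
k=1: B_{2}/(2)! × [f^{(1)}(15) − f^{(1)}(5)] = 1/12 × (-5.92593e-05 − (-0.00480000)) = 0.000395062.
Running total after k=1: 0.0223210.
k=2: B_{4}/(4)! × [f^{(3)}(15) − f^{(3)}(5)] = −1/720 × (-5.26749e-06 − (-0.00384000)) = -5.32602e-06.

S_2 ≈ 0.0223157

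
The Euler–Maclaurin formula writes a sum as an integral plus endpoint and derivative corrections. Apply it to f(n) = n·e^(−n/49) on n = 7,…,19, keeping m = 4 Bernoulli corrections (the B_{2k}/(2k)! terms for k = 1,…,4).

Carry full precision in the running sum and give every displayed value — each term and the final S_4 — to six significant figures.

S_4 ≈ 127.143

The integral term ∫_7^19 x·e^(−x/49) dx = 117.689.
Endpoint term: (f(7) + f(19))/2 = (6.06815 + 12.8930)/2 = 9.48057.
Integral + boundary = 127.170.
k=1: B_{2}/(2)! × [f^{(1)}(19) − f^{(1)}(7)] = 1/12 × (0.415456 − 0.743038) = -0.0272985.
After k=1: 127.143.
k=2: B_{4}/(4)! × [f^{(3)}(19) − f^{(3)}(7)] = −1/720 × (0.000738281 − 0.00103157) = 4.07342e-07.
After k=2: 127.143.
k=3: B_{6}/(6)! × [f^{(5)}(19) − f^{(5)}(7)] = 1/30240 × (5.42910e-07 − 7.30389e-07) = -6.19970e-12.
After k=3: 127.143.
k=4: B_{8}/(8)! × [f^{(7)}(19) − f^{(7)}(7)] = −1/1209600 × (3.24170e-10 − 4.29462e-10) = 8.70470e-17.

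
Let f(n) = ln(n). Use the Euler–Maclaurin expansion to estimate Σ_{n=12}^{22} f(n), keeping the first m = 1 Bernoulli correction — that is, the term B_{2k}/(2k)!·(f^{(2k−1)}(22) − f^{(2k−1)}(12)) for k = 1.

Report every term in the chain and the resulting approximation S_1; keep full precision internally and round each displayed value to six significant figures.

∫_12^22 ln(x) dx evaluates to 28.1841.
Endpoint term: (f(12) + f(22))/2 = (2.48491 + 3.09104)/2 = 2.78797.
So far: 30.9720.
k=1: B_{2}/(2)! × [f^{(1)}(22) − f^{(1)}(12)] = 1/12 × (0.0454545 − 0.0833333) = -0.00315657.

S_1 ≈ 30.9689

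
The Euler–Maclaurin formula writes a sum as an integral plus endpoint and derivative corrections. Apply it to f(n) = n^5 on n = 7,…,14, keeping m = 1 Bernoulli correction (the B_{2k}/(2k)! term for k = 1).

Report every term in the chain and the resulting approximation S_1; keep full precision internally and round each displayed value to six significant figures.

S_1 ≈ 1.52764e+06

∫_7^14 x^5 dx evaluates to 1.23531e+06.
Endpoint term: (f(7) + f(14))/2 = (16807.0 + 537824)/2 = 277316.
Integral + boundary = 1.51263e+06.
Order-1 term: 1/12 · (192080 − 12005.0) = 15006.2.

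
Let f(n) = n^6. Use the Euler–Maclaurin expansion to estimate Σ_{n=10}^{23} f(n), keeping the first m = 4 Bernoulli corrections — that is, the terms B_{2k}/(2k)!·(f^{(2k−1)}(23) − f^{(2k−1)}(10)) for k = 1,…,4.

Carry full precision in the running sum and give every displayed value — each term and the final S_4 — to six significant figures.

The integral term ∫_10^23 x^6 dx = 4.84975e+08.
Boundary: ½(f(10) + f(23)) = ½(1.00000e+06 + 1.48036e+08) = 7.45179e+07.
Running total after boundary: 5.59493e+08.
k=1: B_{2}/(2)! × [f^{(1)}(23) − f^{(1)}(10)] = 1/12 × (3.86181e+07 − 600000) = 3.16817e+06.
After k=1: 5.62661e+08.
k=2: B_{4}/(4)! × [f^{(3)}(23) − f^{(3)}(10)] = −1/720 × (1.46004e+06 − 120000) = -1861.17.
After k=2: 5.62659e+08.
k=3: B_{6}/(6)! × [f^{(5)}(23) − f^{(5)}(10)] = 1/30240 × (16560.0 − 7200.00) = 0.309524.
After k=3: 5.62659e+08.
k=4: B_{8}/(8)! × [f^{(7)}(23) − f^{(7)}(10)] = −1/1209600 × (0.00000 − 0.00000) = 0.00000.

S_4 ≈ 5.62659e+08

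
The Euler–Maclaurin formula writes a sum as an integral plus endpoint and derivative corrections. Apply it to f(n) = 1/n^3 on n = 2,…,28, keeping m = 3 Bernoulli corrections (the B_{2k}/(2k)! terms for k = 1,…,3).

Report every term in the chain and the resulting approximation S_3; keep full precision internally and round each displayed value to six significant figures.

The integral term ∫_2^28 1/x^3 dx = 0.124362.
½[f(2) + f(28)] = ½[0.125000 + 4.55539e-05] = 0.0625228.
So far: 0.186885.
Correction k=1: B_{2}/2! · (f^{(1)}(28) − f^{(1)}(2)) = 1/12 · (-4.88078e-06 − (-0.187500)) = 0.0156246.
Partial sum through k=1: 0.202510.
Correction k=2: B_{4}/4! · (f^{(3)}(28) − f^{(3)}(2)) = −1/720 · (-1.24510e-07 − (-0.937500)) = -0.00130208.
Partial sum through k=2: 0.201208.
Correction k=3: B_{6}/6! · (f^{(5)}(28) − f^{(5)}(2)) = 1/30240 · (-6.67016e-09 − (-9.84375)) = 0.000325521.

S_3 ≈ 0.201533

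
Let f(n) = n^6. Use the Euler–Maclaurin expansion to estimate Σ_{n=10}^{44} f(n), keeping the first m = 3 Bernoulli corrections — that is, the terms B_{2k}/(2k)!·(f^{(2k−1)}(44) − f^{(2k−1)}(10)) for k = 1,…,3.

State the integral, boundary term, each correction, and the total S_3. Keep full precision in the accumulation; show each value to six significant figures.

S_3 ≈ 4.93207e+10

∫_10^44 x^6 dx evaluates to 4.56097e+10.
Boundary: ½(f(10) + f(44)) = ½(1.00000e+06 + 7.25631e+09) = 3.62866e+09.
So far: 4.92383e+10.
Order-1 term: 1/12 · (9.89497e+08 − 600000) = 8.24081e+07.
After k=1: 4.93208e+10.
Order-2 term: −1/720 · (1.02221e+07 − 120000) = -14030.7.
After k=2: 4.93207e+10.
Order-3 term: 1/30240 · (31680.0 − 7200.00) = 0.809524.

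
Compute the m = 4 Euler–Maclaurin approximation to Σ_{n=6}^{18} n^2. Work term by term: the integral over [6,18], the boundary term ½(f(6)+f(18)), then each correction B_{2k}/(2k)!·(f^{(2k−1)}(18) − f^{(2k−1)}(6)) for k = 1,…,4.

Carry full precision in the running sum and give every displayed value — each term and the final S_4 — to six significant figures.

The integral term ∫_6^18 x^2 dx = 1872.00.
½[f(6) + f(18)] = ½[36.0000 + 324.000] = 180.000.
Running total after boundary: 2052.00.
Correction k=1: B_{2}/2! · (f^{(1)}(18) − f^{(1)}(6)) = 1/12 · (36.0000 − 12.0000) = 2.00000.
After k=1: 2054.00.
Correction k=2: B_{4}/4! · (f^{(3)}(18) − f^{(3)}(6)) = −1/720 · (0.00000 − 0.00000) = 0.00000.
After k=2: 2054.00.
Correction k=3: B_{6}/6! · (f^{(5)}(18) − f^{(5)}(6)) = 1/30240 · (0.00000 − 0.00000) = 0.00000.
After k=3: 2054.00.
Correction k=4: B_{8}/8! · (f^{(7)}(18) − f^{(7)}(6)) = −1/1209600 · (0.00000 − 0.00000) = 0.00000.

S_4 ≈ 2054.00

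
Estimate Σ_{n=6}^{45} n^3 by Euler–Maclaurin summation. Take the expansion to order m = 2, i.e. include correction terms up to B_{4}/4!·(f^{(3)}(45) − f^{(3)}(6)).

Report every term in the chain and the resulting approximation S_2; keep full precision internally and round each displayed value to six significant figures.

S_2 ≈ 1.07100e+06

The integral term ∫_6^45 x^3 dx = 1.02483e+06.
½[f(6) + f(45)] = ½[216.000 + 91125.0] = 45670.5.
Running total after boundary: 1.07050e+06.
Correction k=1: B_{2}/2! · (f^{(1)}(45) − f^{(1)}(6)) = 1/12 · (6075.00 − 108.000) = 497.250.
After k=1: 1.07100e+06.
Correction k=2: B_{4}/4! · (f^{(3)}(45) − f^{(3)}(6)) = −1/720 · (6.00000 − 6.00000) = 0.00000.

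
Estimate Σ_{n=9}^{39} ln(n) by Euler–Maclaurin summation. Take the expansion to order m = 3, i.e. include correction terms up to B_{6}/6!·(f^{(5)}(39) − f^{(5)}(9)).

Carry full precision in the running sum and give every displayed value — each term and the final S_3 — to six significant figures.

S_3 ≈ 96.0272

The integral term ∫_9^39 ln(x) dx = 93.1039.
Boundary: ½(f(9) + f(39)) = ½(2.19722 + 3.66356) = 2.93039.
Integral + boundary = 96.0343.
Correction k=1: B_{2}/2! · (f^{(1)}(39) − f^{(1)}(9)) = 1/12 · (0.0256410 − 0.111111) = -0.00712251.
After k=1: 96.0272.
Correction k=2: B_{4}/4! · (f^{(3)}(39) − f^{(3)}(9)) = −1/720 · (3.37160e-05 − 0.00274348) = 3.76357e-06.
After k=2: 96.0272.
Correction k=3: B_{6}/6! · (f^{(5)}(39) − f^{(5)}(9)) = 1/30240 · (2.66004e-07 − 0.000406442) = -1.34317e-08.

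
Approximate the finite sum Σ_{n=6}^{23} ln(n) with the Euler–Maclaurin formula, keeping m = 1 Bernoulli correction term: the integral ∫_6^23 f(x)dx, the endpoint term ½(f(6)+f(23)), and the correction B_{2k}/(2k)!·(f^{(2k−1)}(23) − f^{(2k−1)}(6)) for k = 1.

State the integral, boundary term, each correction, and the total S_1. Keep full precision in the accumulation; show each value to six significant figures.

S_1 ≈ 46.8192

∫_6^23 ln(x) dx evaluates to 44.3658.
½[f(6) + f(23)] = ½[1.79176 + 3.13549] = 2.46363.
Running total after boundary: 46.8294.
Order-1 term: 1/12 · (0.0434783 − 0.166667) = -0.0102657.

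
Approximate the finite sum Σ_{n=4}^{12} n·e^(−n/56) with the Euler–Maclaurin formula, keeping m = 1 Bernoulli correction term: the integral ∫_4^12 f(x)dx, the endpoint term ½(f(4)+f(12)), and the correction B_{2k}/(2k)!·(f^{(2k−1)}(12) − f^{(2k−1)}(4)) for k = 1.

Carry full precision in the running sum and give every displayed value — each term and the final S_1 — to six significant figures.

∫_4^12 x·e^(−x/56) dx evaluates to 54.8666.
Boundary: ½(f(4) + f(12)) = ½(3.72425 + 9.68541) = 6.70483.
So far: 61.5714.
k=1: B_{2}/(2)! × [f^{(1)}(12) − f^{(1)}(4)] = 1/12 × (0.634164 − 0.864558) = -0.0191995.

S_1 ≈ 61.5522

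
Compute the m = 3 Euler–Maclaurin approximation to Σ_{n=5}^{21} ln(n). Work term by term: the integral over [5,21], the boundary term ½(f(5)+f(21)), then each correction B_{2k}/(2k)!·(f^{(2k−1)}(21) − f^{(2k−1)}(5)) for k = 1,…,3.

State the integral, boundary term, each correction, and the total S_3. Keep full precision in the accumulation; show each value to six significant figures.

S_3 ≈ 42.2021

The integral term ∫_5^21 ln(x) dx = 39.8878.
Boundary: ½(f(5) + f(21)) = ½(1.60944 + 3.04452) = 2.32698.
Integral + boundary = 42.2148.
k=1: B_{2}/(2)! × [f^{(1)}(21) − f^{(1)}(5)] = 1/12 × (0.0476190 − 0.200000) = -0.0126984.
After k=1: 42.2021.
k=2: B_{4}/(4)! × [f^{(3)}(21) − f^{(3)}(5)] = −1/720 × (0.000215959 − 0.0160000) = 2.19223e-05.
After k=2: 42.2021.
k=3: B_{6}/(6)! × [f^{(5)}(21) − f^{(5)}(5)] = 1/30240 × (5.87645e-06 − 0.00768000) = -2.53774e-07.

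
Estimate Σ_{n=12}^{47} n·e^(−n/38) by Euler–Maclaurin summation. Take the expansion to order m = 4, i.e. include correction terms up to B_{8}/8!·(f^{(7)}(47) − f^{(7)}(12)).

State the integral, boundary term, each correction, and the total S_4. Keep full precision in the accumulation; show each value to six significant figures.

Integral: ∫_12^47 x·e^(−x/38) dx = 447.837.
½[f(12) + f(47)] = ½[8.75056 + 13.6441] = 11.1973.
Integral + boundary = 459.035.
Correction k=1: B_{2}/2! · (f^{(1)}(47) − f^{(1)}(12)) = 1/12 · (-0.0687551 − 0.498935) = -0.0473075.
After k=1: 458.987.
Correction k=2: B_{4}/4! · (f^{(3)}(47) − f^{(3)}(12)) = −1/720 · (0.000354463 − 0.00135551) = 1.39035e-06.
After k=2: 458.987.
Correction k=3: B_{6}/6! · (f^{(5)}(47) − f^{(5)}(12)) = 1/30240 · (5.23919e-07 − 1.63816e-06) = -3.68466e-11.
After k=3: 458.987.
Correction k=4: B_{8}/8! · (f^{(7)}(47) − f^{(7)}(12)) = −1/1209600 · (5.55655e-10 − 1.61884e-09) = 8.78953e-16.

S_4 ≈ 458.987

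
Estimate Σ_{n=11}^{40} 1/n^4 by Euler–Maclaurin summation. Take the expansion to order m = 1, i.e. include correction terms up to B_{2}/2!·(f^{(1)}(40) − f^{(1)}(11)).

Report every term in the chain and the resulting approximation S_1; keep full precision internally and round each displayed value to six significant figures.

Integral: ∫_11^40 1/x^4 dx = 0.000245230.
Boundary: ½(f(11) + f(40)) = ½(6.83013e-05 + 3.90625e-07) = 3.43460e-05.
So far: 0.000279576.
Correction k=1: B_{2}/2! · (f^{(1)}(40) − f^{(1)}(11)) = 1/12 · (-3.90625e-08 − (-2.48369e-05)) = 2.06648e-06.

S_1 ≈ 0.000281642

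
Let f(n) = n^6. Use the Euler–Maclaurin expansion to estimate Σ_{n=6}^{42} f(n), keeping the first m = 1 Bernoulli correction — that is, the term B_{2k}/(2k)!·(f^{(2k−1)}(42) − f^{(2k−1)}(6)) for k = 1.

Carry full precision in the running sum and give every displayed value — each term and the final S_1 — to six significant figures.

S_1 ≈ 3.57440e+10

∫_6^42 x^6 dx evaluates to 3.29342e+10.
½[f(6) + f(42)] = ½[46656.0 + 5.48903e+09] = 2.74454e+09.
Integral + boundary = 3.56787e+10.
Order-1 term: 1/12 · (7.84147e+08 − 46656.0) = 6.53417e+07.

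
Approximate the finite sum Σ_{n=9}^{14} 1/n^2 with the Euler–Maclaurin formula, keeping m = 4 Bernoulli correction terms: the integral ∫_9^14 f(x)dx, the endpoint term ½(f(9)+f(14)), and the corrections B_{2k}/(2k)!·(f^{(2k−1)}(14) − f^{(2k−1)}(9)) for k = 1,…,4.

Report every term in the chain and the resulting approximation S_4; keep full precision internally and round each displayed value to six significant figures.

Integral: ∫_9^14 1/x^2 dx = 0.0396825.
½[f(9) + f(14)] = ½[0.0123457 + 0.00510204] = 0.00872386.
So far: 0.0484064.
Correction k=1: B_{2}/2! · (f^{(1)}(14) − f^{(1)}(9)) = 1/12 · (-0.000728863 − (-0.00274348)) = 0.000167885.
Partial sum through k=1: 0.0485743.
Correction k=2: B_{4}/4! · (f^{(3)}(14) − f^{(3)}(9)) = −1/720 · (-4.46243e-05 − (-0.000406442)) = -5.02525e-07.
Partial sum through k=2: 0.0485738.
Correction k=3: B_{6}/6! · (f^{(5)}(14) − f^{(5)}(9)) = 1/30240 · (-6.83024e-06 − (-0.000150534)) = 4.75211e-09.
Partial sum through k=3: 0.0485738.
Correction k=4: B_{8}/8! · (f^{(7)}(14) − f^{(7)}(9)) = −1/1209600 · (-1.95150e-06 − (-0.000104073)) = -8.44258e-11.

S_4 ≈ 0.0485738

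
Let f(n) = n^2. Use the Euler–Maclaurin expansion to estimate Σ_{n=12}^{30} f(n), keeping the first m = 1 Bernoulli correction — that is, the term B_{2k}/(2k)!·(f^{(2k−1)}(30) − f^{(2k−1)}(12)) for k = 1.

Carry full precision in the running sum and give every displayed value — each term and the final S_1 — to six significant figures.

The integral term ∫_12^30 x^2 dx = 8424.00.
½[f(12) + f(30)] = ½[144.000 + 900.000] = 522.000.
Integral + boundary = 8946.00.
k=1: B_{2}/(2)! × [f^{(1)}(30) − f^{(1)}(12)] = 1/12 × (60.0000 − 24.0000) = 3.00000.

S_1 ≈ 8949.00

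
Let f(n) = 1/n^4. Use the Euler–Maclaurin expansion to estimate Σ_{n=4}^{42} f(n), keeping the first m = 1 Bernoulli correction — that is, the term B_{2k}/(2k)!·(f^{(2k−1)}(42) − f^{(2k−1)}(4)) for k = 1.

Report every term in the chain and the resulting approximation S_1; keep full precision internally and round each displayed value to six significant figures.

S_1 ≈ 0.00748264

Integral: ∫_4^42 1/x^4 dx = 0.00520383.
Endpoint term: (f(4) + f(42))/2 = (0.00390625 + 3.21368e-07)/2 = 0.00195329.
Running total after boundary: 0.00715712.
k=1: B_{2}/(2)! × [f^{(1)}(42) − f^{(1)}(4)] = 1/12 × (-3.06065e-08 − (-0.00390625)) = 0.000325518.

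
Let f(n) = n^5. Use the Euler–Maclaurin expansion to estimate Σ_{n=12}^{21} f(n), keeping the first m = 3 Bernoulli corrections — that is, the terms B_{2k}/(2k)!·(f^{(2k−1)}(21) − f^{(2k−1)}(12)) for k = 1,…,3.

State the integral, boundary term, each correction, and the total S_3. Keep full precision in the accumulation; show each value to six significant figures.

S_3 ≈ 1.60355e+07

Integral: ∫_12^21 x^5 dx = 1.37967e+07.
Boundary: ½(f(12) + f(21)) = ½(248832 + 4.08410e+06) = 2.16647e+06.
So far: 1.59632e+07.
Correction k=1: B_{2}/2! · (f^{(1)}(21) − f^{(1)}(12)) = 1/12 · (972405 − 103680) = 72393.8.
Running total after k=1: 1.60355e+07.
Correction k=2: B_{4}/4! · (f^{(3)}(21) − f^{(3)}(12)) = −1/720 · (26460.0 − 8640.00) = -24.7500.
Running total after k=2: 1.60355e+07.
Correction k=3: B_{6}/6! · (f^{(5)}(21) − f^{(5)}(12)) = 1/30240 · (120.000 − 120.000) = 0.00000.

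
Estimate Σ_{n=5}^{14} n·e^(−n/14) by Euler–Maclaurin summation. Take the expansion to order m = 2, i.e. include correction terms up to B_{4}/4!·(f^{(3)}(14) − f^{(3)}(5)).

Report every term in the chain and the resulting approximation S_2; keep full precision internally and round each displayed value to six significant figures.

S_2 ≈ 46.1910

Integral: ∫_5^14 x·e^(−x/14) dx = 41.9042.
½[f(5) + f(14)] = ½[3.49836 + 5.15031] = 4.32434.
Integral + boundary = 46.2285.
Order-1 term: 1/12 · (0.00000 − 0.449789) = -0.0374825.
Partial sum through k=1: 46.1910.
Order-2 term: −1/720 · (0.00375387 − 0.00943436) = 7.88957e-06.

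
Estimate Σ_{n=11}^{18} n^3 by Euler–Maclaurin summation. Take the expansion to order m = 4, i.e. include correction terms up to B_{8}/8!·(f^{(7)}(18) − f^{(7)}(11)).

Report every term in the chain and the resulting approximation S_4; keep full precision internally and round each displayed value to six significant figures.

∫_11^18 x^3 dx evaluates to 22583.8.
½[f(11) + f(18)] = ½[1331.00 + 5832.00] = 3581.50.
Integral + boundary = 26165.2.
Order-1 term: 1/12 · (972.000 − 363.000) = 50.7500.
Partial sum through k=1: 26216.0.
Order-2 term: −1/720 · (6.00000 − 6.00000) = 0.00000.
Partial sum through k=2: 26216.0.
Order-3 term: 1/30240 · (0.00000 − 0.00000) = 0.00000.
Partial sum through k=3: 26216.0.
Order-4 term: −1/1209600 · (0.00000 − 0.00000) = 0.00000.

S_4 ≈ 26216.0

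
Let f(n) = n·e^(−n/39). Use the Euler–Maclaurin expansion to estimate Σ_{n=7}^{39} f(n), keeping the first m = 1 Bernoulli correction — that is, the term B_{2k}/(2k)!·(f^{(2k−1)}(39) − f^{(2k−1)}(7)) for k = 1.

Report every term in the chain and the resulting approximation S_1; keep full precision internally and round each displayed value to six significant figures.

S_1 ≈ 390.196

Integral: ∫_7^39 x·e^(−x/39) dx = 380.154.
½[f(7) + f(39)] = ½[5.84989 + 14.3473] = 10.0986.
So far: 390.253.
Correction k=1: B_{2}/2! · (f^{(1)}(39) − f^{(1)}(7)) = 1/12 · (0.00000 − 0.685701) = -0.0571418.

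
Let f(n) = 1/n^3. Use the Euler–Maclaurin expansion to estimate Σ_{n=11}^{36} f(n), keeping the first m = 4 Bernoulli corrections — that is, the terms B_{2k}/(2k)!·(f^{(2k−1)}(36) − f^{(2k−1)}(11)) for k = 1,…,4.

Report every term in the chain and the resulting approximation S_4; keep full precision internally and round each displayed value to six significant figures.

The integral term ∫_11^36 1/x^3 dx = 0.00374643.
Boundary: ½(f(11) + f(36)) = ½(0.000751315 + 2.14335e-05) = 0.000386374.
So far: 0.00413280.
Order-1 term: 1/12 · (-1.78612e-06 − (-0.000204904)) = 1.69265e-05.
Partial sum through k=1: 0.00414973.
Order-2 term: −1/720 · (-2.75636e-08 − (-3.38684e-05)) = -4.70012e-08.
Partial sum through k=2: 0.00414968.
Order-3 term: 1/30240 · (-8.93265e-10 − (-1.17560e-05)) = 3.88727e-10.
Partial sum through k=3: 0.00414968.
Order-4 term: −1/1209600 · (-4.96259e-11 − (-6.99530e-06)) = -5.78311e-12.

S_4 ≈ 0.00414968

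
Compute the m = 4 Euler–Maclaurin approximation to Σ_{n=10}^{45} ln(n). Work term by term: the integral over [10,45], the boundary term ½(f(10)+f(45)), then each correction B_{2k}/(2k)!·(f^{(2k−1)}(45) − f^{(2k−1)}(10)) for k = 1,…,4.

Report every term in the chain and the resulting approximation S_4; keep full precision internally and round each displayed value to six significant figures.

S_4 ≈ 116.322

Integral: ∫_10^45 ln(x) dx = 113.274.
½[f(10) + f(45)] = ½[2.30259 + 3.80666] = 3.05462.
So far: 116.329.
Correction k=1: B_{2}/2! · (f^{(1)}(45) − f^{(1)}(10)) = 1/12 · (0.0222222 − 0.100000) = -0.00648148.
Running total after k=1: 116.322.
Correction k=2: B_{4}/4! · (f^{(3)}(45) − f^{(3)}(10)) = −1/720 · (2.19479e-05 − 0.00200000) = 2.74729e-06.
Running total after k=2: 116.322.
Correction k=3: B_{6}/6! · (f^{(5)}(45) − f^{(5)}(10)) = 1/30240 · (1.30061e-07 − 0.000240000) = -7.93221e-09.
Running total after k=3: 116.322.
Correction k=4: B_{8}/8! · (f^{(7)}(45) − f^{(7)}(10)) = −1/1209600 · (1.92684e-09 − 7.20000e-05) = 5.95222e-11.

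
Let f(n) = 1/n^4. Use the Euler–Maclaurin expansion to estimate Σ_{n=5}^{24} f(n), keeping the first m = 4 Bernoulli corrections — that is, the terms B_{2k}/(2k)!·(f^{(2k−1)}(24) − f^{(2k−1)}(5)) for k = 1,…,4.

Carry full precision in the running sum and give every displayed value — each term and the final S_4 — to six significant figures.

The integral term ∫_5^24 1/x^4 dx = 0.00264255.
Boundary: ½(f(5) + f(24)) = ½(0.00160000 + 3.01408e-06) = 0.000801507.
Integral + boundary = 0.00344406.
Order-1 term: 1/12 · (-5.02347e-07 − (-0.00128000)) = 0.000106625.
Running total after k=1: 0.00355069.
Order-2 term: −1/720 · (-2.61639e-08 − (-0.00153600)) = -2.13330e-06.
Running total after k=2: 0.00354855.
Order-3 term: 1/30240 · (-2.54371e-09 − (-0.00344064)) = 1.13778e-07.
Running total after k=3: 0.00354867.
Order-4 term: −1/1209600 · (-3.97455e-10 − (-0.0123863)) = -1.02400e-08.

S_4 ≈ 0.00354866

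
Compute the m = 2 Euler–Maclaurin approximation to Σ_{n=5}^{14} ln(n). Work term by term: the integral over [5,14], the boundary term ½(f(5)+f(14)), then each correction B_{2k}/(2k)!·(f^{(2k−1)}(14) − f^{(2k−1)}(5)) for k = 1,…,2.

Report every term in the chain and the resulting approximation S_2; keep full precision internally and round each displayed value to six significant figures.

S_2 ≈ 22.0132

The integral term ∫_5^14 ln(x) dx = 19.8996.
Boundary: ½(f(5) + f(14)) = ½(1.60944 + 2.63906) = 2.12425.
Integral + boundary = 22.0239.
Order-1 term: 1/12 · (0.0714286 − 0.200000) = -0.0107143.
Partial sum through k=1: 22.0131.
Order-2 term: −1/720 · (0.000728863 − 0.0160000) = 2.12099e-05.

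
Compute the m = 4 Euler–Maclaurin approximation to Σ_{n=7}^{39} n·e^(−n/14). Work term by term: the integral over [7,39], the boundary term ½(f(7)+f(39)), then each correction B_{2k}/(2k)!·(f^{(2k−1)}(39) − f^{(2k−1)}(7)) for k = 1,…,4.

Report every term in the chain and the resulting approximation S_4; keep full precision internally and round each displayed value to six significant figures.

The integral term ∫_7^39 x·e^(−x/14) dx = 132.550.
Endpoint term: (f(7) + f(39))/2 = (4.24571 + 2.40572)/2 = 3.32572.
Running total after boundary: 135.875.
Correction k=1: B_{2}/2! · (f^{(1)}(39) − f^{(1)}(7)) = 1/12 · (-0.110152 − 0.303265) = -0.0344514.
Running total after k=1: 135.841.
Correction k=2: B_{4}/4! · (f^{(3)}(39) − f^{(3)}(7)) = −1/720 · (6.74399e-05 − 0.00773636) = 1.06513e-05.
Running total after k=2: 135.841.
Correction k=3: B_{6}/6! · (f^{(5)}(39) − f^{(5)}(7)) = 1/30240 · (3.55550e-06 − 7.10482e-05) = -2.23190e-09.
Running total after k=3: 135.841.
Correction k=4: B_{8}/8! · (f^{(7)}(39) − f^{(7)}(7)) = −1/1209600 · (3.45251e-08 − 5.23598e-07) = 4.04326e-13.

S_4 ≈ 135.841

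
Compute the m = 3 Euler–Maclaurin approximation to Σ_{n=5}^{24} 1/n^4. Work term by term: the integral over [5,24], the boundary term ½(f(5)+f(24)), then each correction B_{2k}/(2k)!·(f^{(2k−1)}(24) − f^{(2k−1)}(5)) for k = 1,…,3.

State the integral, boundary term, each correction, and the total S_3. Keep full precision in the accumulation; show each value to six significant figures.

S_3 ≈ 0.00354867

∫_5^24 1/x^4 dx evaluates to 0.00264255.
½[f(5) + f(24)] = ½[0.00160000 + 3.01408e-06] = 0.000801507.
Running total after boundary: 0.00344406.
k=1: B_{2}/(2)! × [f^{(1)}(24) − f^{(1)}(5)] = 1/12 × (-5.02347e-07 − (-0.00128000)) = 0.000106625.
Partial sum through k=1: 0.00355069.
k=2: B_{4}/(4)! × [f^{(3)}(24) − f^{(3)}(5)] = −1/720 × (-2.61639e-08 − (-0.00153600)) = -2.13330e-06.
Partial sum through k=2: 0.00354855.
k=3: B_{6}/(6)! × [f^{(5)}(24) − f^{(5)}(5)] = 1/30240 × (-2.54371e-09 − (-0.00344064)) = 1.13778e-07.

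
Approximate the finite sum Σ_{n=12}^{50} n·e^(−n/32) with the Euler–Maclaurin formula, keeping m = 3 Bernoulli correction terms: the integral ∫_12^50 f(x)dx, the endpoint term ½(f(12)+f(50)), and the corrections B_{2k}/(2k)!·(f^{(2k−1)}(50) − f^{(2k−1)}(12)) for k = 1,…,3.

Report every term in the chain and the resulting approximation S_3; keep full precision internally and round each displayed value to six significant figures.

S_3 ≈ 427.001

∫_12^50 x·e^(−x/32) dx evaluates to 417.683.
½[f(12) + f(50)] = ½[8.24747 + 10.4806] = 9.36402.
Integral + boundary = 427.047.
k=1: B_{2}/(2)! × [f^{(1)}(50) − f^{(1)}(12)] = 1/12 × (-0.117906 − 0.429556) = -0.0456219.
Running total after k=1: 427.001.
k=2: B_{4}/(4)! × [f^{(3)}(50) − f^{(3)}(12)] = −1/720 × (0.000294254 − 0.00176185) = 2.03833e-06.
Running total after k=2: 427.001.
k=3: B_{6}/(6)! × [f^{(5)}(50) − f^{(5)}(12)] = 1/30240 × (6.87160e-07 − 3.03146e-06) = -7.75231e-11.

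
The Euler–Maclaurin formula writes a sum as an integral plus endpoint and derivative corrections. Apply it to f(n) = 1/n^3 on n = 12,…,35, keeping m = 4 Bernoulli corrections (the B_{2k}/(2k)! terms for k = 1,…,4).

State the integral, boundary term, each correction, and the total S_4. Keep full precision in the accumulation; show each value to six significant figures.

Integral: ∫_12^35 1/x^3 dx = 0.00306406.
Boundary: ½(f(12) + f(35)) = ½(0.000578704 + 2.33236e-05) = 0.000301014.
Integral + boundary = 0.00336507.
k=1: B_{2}/(2)! × [f^{(1)}(35) − f^{(1)}(12)] = 1/12 × (-1.99917e-06 − (-0.000144676)) = 1.18897e-05.
Running total after k=1: 0.00337696.
k=2: B_{4}/(4)! × [f^{(3)}(35) − f^{(3)}(12)] = −1/720 × (-3.26395e-08 − (-2.00939e-05)) = -2.78628e-08.
Running total after k=2: 0.00337693.
k=3: B_{6}/(6)! × [f^{(5)}(35) − f^{(5)}(12)] = 1/30240 × (-1.11907e-09 − (-5.86071e-06)) = 1.93770e-10.
Running total after k=3: 0.00337693.
k=4: B_{8}/(8)! × [f^{(7)}(35) − f^{(7)}(12)] = −1/1209600 × (-6.57737e-11 − (-2.93036e-06)) = -2.42253e-12.

S_4 ≈ 0.00337693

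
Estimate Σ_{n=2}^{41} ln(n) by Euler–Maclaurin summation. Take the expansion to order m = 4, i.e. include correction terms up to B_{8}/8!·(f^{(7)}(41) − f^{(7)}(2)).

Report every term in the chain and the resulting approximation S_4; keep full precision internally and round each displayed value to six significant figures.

S_4 ≈ 114.034

The integral term ∫_2^41 ln(x) dx = 111.870.
Boundary: ½(f(2) + f(41)) = ½(0.693147 + 3.71357) = 2.20336.
Running total after boundary: 114.074.
k=1: B_{2}/(2)! × [f^{(1)}(41) − f^{(1)}(2)] = 1/12 × (0.0243902 − 0.500000) = -0.0396341.
Partial sum through k=1: 114.034.
k=2: B_{4}/(4)! × [f^{(3)}(41) − f^{(3)}(2)] = −1/720 × (2.90187e-05 − 0.250000) = 0.000347182.
Partial sum through k=2: 114.034.
k=3: B_{6}/(6)! × [f^{(5)}(41) − f^{(5)}(2)] = 1/30240 × (2.07153e-07 − 0.750000) = -2.48016e-05.
Partial sum through k=3: 114.034.
k=4: B_{8}/(8)! × [f^{(7)}(41) − f^{(7)}(2)] = −1/1209600 × (3.69697e-09 − 5.62500) = 4.65030e-06.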